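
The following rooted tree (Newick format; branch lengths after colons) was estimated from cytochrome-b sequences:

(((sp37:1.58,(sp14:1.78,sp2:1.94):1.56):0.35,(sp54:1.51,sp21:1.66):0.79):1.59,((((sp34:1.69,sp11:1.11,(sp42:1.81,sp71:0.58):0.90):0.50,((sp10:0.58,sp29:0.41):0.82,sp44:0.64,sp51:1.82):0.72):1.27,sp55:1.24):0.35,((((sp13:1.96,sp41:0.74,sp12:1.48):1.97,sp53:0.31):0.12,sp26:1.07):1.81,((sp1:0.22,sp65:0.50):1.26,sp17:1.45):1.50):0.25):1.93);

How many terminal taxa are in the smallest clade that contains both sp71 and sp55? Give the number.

9

The MRCA of sp71 and sp55 is the node subtending (((sp34,sp11,(sp42,sp71)),((sp10,sp29),sp44,sp51)),sp55).
That clade contains 9 terminal taxa: sp10, sp11, sp29, sp34, sp42, sp44, sp51, sp55, sp71.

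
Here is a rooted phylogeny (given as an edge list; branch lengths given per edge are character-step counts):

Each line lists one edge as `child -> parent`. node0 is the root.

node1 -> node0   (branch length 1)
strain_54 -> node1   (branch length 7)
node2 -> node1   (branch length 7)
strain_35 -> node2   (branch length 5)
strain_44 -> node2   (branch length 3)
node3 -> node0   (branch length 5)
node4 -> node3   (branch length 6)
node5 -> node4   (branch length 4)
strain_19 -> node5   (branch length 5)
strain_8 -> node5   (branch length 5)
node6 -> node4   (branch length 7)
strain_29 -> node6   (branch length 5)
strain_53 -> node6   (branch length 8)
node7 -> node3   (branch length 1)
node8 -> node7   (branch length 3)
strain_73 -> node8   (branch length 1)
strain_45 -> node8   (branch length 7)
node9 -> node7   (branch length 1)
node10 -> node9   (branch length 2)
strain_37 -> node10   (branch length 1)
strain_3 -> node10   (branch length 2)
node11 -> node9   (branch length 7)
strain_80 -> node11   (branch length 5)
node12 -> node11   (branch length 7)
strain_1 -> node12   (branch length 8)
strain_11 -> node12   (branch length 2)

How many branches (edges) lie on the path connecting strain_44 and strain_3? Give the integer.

8

The MRCA of strain_44 and strain_3 is the root of the tree.
From strain_44 up to that node: 3 branches. From strain_3 up to the same node: 5 branches. Total: 3 + 5 = 8.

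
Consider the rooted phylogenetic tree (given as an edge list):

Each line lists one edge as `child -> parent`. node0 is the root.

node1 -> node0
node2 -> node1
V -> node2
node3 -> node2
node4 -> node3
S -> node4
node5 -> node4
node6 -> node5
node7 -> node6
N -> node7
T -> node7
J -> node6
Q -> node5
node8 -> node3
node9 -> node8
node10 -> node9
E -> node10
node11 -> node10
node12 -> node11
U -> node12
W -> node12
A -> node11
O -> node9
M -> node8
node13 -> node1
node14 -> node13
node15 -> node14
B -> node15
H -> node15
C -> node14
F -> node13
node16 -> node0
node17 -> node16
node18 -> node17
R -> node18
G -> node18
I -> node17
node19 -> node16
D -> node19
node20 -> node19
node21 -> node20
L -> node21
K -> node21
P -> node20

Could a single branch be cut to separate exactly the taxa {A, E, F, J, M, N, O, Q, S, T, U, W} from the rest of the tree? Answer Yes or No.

No

The MRCA of the listed taxa subtends ((V,((S,(((N,T),J),Q)),(((E,((U,W),A)),O),M))),(((B,H),C),F)).
That clade also contains B, C, H, V, which are not in the proposed group, so the group is not monophyletic.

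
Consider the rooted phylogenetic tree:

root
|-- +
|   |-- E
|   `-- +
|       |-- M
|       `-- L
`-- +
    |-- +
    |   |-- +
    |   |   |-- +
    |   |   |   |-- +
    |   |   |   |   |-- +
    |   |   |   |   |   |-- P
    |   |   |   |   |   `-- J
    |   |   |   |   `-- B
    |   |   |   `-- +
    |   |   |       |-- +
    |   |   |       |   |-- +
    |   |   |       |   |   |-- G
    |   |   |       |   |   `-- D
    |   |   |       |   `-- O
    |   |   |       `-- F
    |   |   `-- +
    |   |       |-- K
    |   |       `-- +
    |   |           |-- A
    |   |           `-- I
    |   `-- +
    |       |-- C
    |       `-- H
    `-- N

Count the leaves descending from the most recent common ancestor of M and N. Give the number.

16

The MRCA of M and N is the root, so the clade is the entire tree.
That clade contains 16 terminal taxa: A, B, C, D, E, F, G, H, I, J, K, L, M, N, O, P.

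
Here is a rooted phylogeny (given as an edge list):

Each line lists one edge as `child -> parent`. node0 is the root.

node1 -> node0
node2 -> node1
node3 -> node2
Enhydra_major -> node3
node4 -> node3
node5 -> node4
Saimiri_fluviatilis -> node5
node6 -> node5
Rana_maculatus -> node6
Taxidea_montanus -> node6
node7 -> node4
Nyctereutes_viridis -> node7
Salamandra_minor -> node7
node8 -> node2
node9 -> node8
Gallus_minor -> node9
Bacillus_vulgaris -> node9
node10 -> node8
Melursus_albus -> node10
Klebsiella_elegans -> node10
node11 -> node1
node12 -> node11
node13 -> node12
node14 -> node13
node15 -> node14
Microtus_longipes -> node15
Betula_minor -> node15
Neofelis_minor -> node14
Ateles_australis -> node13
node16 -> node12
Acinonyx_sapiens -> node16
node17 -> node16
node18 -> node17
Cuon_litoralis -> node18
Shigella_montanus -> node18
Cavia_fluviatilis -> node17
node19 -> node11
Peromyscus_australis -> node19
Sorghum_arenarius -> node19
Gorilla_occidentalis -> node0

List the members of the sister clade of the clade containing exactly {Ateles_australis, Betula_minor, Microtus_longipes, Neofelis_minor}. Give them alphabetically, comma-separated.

Acinonyx_sapiens, Cavia_fluviatilis, Cuon_litoralis, Shigella_montanus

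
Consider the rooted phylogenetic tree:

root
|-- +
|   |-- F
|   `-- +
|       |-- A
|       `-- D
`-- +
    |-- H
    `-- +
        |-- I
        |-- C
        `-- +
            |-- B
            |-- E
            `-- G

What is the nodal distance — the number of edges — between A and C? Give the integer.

The MRCA of A and C is the root of the tree.
From A up to that node: 3 branches. From C up to the same node: 3 branches. Total: 3 + 3 = 6.

6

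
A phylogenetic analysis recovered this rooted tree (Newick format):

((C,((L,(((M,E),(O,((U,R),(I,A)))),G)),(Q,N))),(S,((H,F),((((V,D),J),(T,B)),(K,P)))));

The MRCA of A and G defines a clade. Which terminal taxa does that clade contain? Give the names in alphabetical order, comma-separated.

Tracing A: it sits inside (I,A).
Tracing G: it sits inside (((M,E),(O,((U,R),(I,A)))),G).
The smallest clade enclosing both is (((M,E),(O,((U,R),(I,A)))),G); the answer is its 8 terminal taxa in alphabetical order.

A, E, G, I, M, O, R, U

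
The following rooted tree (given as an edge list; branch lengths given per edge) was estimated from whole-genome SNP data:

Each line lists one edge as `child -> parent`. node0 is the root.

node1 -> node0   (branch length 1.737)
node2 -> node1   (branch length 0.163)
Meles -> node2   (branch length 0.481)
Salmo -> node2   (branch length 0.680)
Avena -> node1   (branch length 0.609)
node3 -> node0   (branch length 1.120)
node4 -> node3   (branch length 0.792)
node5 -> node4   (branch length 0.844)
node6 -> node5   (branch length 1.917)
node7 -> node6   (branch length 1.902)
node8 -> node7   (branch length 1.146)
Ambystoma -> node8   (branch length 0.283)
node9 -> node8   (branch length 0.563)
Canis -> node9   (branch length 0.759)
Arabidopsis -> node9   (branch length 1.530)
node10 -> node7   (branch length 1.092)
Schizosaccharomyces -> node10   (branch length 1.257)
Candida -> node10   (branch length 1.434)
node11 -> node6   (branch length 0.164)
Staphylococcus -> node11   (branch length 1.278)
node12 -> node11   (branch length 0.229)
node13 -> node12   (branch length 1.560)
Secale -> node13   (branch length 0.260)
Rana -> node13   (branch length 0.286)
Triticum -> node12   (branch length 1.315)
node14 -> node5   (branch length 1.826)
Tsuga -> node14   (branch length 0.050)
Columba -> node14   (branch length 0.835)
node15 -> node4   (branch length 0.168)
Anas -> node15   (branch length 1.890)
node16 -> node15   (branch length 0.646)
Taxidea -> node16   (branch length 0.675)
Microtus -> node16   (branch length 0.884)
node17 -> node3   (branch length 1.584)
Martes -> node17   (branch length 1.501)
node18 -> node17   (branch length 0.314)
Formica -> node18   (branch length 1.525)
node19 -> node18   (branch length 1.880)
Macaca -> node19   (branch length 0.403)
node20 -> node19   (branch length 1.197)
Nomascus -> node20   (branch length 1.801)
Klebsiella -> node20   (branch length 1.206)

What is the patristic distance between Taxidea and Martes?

The path runs Taxidea → … → MRCA → … → Martes; the MRCA is the node subtending ((((((Ambystoma,(Canis,Arabidopsis)),(Schizosaccharomyces,Candida)),(Staphylococcus,((Secale,Rana),Triticum))),(Tsuga,Columba)),(Anas,(Taxidea,Microtus))),(Martes,(Formica,(Macaca,(Nomascus,Klebsiella))))).
Branch lengths along that path: 0.675 + 0.646 + 0.168 + 0.792 + 1.584 + 1.501 = 5.366.

5.366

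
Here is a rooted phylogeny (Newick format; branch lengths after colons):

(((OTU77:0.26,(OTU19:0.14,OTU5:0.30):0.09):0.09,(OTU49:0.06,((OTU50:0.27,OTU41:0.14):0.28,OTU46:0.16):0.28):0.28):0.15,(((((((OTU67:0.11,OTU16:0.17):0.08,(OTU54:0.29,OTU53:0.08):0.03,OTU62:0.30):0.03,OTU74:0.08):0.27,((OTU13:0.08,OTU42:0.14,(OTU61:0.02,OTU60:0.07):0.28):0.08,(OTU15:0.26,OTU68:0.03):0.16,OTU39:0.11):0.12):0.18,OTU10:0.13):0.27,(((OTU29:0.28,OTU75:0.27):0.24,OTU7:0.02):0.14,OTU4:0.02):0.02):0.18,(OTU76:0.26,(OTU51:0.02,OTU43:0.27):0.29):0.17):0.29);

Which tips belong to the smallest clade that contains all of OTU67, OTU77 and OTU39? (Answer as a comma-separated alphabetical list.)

OTU10, OTU13, OTU15, OTU16, OTU19, OTU29, OTU39, OTU4, OTU41, OTU42, OTU43, OTU46, OTU49, OTU5, OTU50, OTU51, OTU53, OTU54, OTU60, OTU61, OTU62, OTU67, OTU68, OTU7, OTU74, OTU75, OTU76, OTU77

Tracing OTU67: it sits inside (OTU67,OTU16).
Tracing OTU77: it sits inside (OTU77,(OTU19,OTU5)).
Tracing OTU39: it sits inside ((OTU13,OTU42,(OTU61,OTU60)),(OTU15,OTU68),OTU39).
The smallest clade enclosing all 3 is the whole tree (their MRCA is the root), so the answer is all 28 tips in alphabetical order.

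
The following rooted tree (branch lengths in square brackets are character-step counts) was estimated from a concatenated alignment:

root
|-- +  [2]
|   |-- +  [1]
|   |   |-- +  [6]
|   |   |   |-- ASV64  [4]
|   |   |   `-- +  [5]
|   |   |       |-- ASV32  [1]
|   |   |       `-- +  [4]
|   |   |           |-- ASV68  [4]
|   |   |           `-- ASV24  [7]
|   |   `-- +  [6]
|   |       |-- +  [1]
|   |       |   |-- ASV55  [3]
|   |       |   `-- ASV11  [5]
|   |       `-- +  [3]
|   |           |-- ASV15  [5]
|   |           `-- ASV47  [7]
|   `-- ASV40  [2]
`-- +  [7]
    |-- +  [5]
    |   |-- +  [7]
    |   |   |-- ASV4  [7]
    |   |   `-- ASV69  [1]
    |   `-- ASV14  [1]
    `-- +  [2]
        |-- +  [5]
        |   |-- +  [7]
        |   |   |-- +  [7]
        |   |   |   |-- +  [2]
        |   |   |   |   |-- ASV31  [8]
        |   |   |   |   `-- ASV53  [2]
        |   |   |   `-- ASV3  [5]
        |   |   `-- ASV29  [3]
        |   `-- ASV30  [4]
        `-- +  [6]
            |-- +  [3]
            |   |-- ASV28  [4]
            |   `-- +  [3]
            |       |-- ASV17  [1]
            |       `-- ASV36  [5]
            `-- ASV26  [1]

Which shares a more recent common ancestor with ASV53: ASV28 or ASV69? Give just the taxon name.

The MRCA of ASV53 and ASV28 subtends (((((ASV31,ASV53),ASV3),ASV29),ASV30),((ASV28,(ASV17,ASV36)),ASV26)) (9 taxa).
The MRCA of ASV53 and ASV69 subtends (((ASV4,ASV69),ASV14),(((((ASV31,ASV53),ASV3),ASV29),ASV30),((ASV28,(ASV17,ASV36)),ASV26))) (12 taxa).
The first is nested inside the second, so ASV53 shares a more recent common ancestor with ASV28.

ASV28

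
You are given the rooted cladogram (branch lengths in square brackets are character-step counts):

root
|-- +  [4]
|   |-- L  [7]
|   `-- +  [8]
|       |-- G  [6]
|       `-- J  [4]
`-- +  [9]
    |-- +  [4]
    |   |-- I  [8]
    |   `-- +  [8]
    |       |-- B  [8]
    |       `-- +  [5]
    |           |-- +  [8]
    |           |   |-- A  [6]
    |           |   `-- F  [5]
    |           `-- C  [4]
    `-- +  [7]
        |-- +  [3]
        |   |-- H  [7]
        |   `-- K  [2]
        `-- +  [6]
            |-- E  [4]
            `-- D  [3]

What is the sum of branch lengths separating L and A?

51

The path runs L → … → MRCA → … → A; the MRCA is the root of the tree.
Branch lengths along that path: 7 + 4 + 9 + 4 + 8 + 5 + 8 + 6 = 51.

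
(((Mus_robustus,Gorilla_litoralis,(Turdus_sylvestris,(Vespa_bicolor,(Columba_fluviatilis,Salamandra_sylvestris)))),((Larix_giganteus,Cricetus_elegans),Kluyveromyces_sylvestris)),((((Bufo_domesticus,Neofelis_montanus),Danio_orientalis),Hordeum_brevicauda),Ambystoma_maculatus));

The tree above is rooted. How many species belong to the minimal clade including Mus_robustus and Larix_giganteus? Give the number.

The MRCA of Mus_robustus and Larix_giganteus is the node subtending ((Mus_robustus,Gorilla_litoralis,(Turdus_sylvestris,(Vespa_bicolor,(Columba_fluviatilis,Salamandra_sylvestris)))),((Larix_giganteus,Cricetus_elegans),Kluyveromyces_sylvestris)).
That clade contains 9 terminal taxa: Columba_fluviatilis, Cricetus_elegans, Gorilla_litoralis, Kluyveromyces_sylvestris, Larix_giganteus, Mus_robustus, Salamandra_sylvestris, Turdus_sylvestris, Vespa_bicolor.

9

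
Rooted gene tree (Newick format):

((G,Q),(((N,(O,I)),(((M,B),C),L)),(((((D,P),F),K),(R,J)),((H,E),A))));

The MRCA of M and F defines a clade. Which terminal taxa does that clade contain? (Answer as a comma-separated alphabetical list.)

A, B, C, D, E, F, H, I, J, K, L, M, N, O, P, R

Tracing M: it sits inside (M,B).
Tracing F: it sits inside ((D,P),F).
The smallest clade enclosing both is (((N,(O,I)),(((M,B),C),L)),(((((D,P),F),K),(R,J)),((H,E),A))); the answer is its 16 terminal taxa in alphabetical order.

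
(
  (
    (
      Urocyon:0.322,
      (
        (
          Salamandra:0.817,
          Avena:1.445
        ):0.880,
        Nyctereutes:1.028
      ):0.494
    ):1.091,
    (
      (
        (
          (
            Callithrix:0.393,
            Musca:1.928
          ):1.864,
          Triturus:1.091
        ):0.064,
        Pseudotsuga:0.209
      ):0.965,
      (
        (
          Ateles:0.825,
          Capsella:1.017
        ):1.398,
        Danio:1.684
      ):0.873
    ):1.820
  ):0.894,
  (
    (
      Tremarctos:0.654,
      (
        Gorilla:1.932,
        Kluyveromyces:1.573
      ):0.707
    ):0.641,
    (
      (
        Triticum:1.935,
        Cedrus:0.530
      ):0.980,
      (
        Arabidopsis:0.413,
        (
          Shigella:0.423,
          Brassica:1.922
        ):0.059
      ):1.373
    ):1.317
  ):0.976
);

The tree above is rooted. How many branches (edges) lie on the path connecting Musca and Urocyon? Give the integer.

The MRCA of Musca and Urocyon is the node subtending ((Urocyon,((Salamandra,Avena),Nyctereutes)),((((Callithrix,Musca),Triturus),Pseudotsuga),((Ateles,Capsella),Danio))).
From Musca up to that node: 5 branches. From Urocyon up to the same node: 2 branches. Total: 5 + 2 = 7.

7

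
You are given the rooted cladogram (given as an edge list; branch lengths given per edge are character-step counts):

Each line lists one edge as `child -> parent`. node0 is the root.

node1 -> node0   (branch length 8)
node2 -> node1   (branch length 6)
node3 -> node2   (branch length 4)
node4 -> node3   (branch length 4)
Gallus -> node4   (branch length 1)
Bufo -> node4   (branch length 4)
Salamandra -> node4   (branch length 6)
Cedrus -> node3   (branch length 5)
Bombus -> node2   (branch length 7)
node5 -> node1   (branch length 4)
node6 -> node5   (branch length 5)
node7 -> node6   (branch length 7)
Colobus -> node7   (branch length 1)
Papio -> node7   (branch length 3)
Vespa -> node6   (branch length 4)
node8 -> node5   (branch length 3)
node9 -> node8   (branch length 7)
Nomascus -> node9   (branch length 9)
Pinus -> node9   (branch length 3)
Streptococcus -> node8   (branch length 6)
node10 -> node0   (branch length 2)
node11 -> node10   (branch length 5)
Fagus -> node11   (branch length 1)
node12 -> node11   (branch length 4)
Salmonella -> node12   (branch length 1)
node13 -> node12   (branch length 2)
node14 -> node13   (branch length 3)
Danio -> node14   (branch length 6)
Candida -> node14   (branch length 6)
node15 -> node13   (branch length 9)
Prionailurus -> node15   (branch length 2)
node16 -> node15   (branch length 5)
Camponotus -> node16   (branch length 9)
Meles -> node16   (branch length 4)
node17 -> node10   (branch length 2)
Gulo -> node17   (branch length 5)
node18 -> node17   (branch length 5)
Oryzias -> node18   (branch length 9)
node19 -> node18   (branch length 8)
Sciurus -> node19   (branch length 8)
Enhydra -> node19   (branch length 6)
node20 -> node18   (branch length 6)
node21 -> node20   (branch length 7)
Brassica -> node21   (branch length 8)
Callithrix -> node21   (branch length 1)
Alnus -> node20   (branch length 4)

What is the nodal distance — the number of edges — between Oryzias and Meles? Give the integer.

9

The MRCA of Oryzias and Meles is the node subtending ((Fagus,(Salmonella,((Danio,Candida),(Prionailurus,(Camponotus,Meles))))),(Gulo,(Oryzias,(Sciurus,Enhydra),((Brassica,Callithrix),Alnus)))).
From Oryzias up to that node: 3 branches. From Meles up to the same node: 6 branches. Total: 3 + 6 = 9.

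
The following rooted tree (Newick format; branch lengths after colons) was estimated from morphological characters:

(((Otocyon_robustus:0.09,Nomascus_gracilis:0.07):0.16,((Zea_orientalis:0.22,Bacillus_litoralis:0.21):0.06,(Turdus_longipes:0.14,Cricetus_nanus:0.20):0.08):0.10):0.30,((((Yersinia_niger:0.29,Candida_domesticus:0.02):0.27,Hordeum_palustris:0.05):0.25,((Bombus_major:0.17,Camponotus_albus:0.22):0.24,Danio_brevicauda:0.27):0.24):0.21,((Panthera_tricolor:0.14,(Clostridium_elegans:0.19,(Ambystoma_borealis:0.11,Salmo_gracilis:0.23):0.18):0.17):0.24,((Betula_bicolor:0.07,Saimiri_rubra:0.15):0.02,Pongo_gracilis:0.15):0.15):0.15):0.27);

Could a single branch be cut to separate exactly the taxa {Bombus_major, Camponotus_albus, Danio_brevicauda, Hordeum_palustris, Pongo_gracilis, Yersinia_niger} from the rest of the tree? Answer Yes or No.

The MRCA of the listed taxa subtends ((((Yersinia_niger,Candida_domesticus),Hordeum_palustris),((Bombus_major,Camponotus_albus),Danio_brevicauda)),((Panthera_tricolor,(Clostridium_elegans,(Ambystoma_borealis,Salmo_gracilis))),((Betula_bicolor,Saimiri_rubra),Pongo_gracilis))).
That clade also contains Ambystoma_borealis, Betula_bicolor, Candida_domesticus, Clostridium_elegans, Panthera_tricolor, Saimiri_rubra, Salmo_gracilis, which are not in the proposed group, so the group is not monophyletic.

No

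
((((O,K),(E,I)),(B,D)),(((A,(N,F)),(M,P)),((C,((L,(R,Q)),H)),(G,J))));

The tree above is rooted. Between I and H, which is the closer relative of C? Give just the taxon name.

The MRCA of C and H subtends (C,((L,(R,Q)),H)) (5 taxa).
The MRCA of C and I is the root, subtending the entire tree (18 taxa).
The first is nested inside the second, so C shares a more recent common ancestor with H.

H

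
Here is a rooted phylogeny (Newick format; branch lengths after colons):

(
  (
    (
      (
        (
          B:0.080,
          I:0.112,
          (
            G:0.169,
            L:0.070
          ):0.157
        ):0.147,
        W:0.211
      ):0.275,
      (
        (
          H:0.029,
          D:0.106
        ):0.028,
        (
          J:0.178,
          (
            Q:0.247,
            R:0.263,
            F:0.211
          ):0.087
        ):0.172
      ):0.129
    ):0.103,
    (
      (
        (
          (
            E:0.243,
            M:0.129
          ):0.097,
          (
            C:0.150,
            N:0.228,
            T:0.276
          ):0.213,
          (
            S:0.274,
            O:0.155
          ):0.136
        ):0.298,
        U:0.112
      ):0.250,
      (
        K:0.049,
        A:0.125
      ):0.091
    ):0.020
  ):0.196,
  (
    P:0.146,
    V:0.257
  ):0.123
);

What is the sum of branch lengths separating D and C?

1.297

The path runs D → … → MRCA → … → C; the MRCA is the node subtending ((((B,I,(G,L)),W),((H,D),(J,(Q,R,F)))),((((E,M),(C,N,T),(S,O)),U),(K,A))).
Branch lengths along that path: 0.106 + 0.028 + 0.129 + 0.103 + 0.020 + 0.250 + 0.298 + 0.213 + 0.150 = 1.297.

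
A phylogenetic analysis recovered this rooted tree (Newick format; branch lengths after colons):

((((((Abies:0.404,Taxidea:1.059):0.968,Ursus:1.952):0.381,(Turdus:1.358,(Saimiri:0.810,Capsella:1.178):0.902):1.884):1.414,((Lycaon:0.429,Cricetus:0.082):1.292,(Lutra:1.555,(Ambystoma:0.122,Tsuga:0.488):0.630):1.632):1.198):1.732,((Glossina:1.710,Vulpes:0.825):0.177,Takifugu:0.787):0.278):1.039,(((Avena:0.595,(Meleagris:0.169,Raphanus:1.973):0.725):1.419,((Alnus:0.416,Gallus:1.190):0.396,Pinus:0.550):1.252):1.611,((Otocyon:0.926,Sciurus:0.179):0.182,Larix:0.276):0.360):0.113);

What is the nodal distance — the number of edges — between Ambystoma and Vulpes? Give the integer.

8

The MRCA of Ambystoma and Vulpes is the node subtending (((((Abies,Taxidea),Ursus),(Turdus,(Saimiri,Capsella))),((Lycaon,Cricetus),(Lutra,(Ambystoma,Tsuga)))),((Glossina,Vulpes),Takifugu)).
From Ambystoma up to that node: 5 branches. From Vulpes up to the same node: 3 branches. Total: 5 + 3 = 8.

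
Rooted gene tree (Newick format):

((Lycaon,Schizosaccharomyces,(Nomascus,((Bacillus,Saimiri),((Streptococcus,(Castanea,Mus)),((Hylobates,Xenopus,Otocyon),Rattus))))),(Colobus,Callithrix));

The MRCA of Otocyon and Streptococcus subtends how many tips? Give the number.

7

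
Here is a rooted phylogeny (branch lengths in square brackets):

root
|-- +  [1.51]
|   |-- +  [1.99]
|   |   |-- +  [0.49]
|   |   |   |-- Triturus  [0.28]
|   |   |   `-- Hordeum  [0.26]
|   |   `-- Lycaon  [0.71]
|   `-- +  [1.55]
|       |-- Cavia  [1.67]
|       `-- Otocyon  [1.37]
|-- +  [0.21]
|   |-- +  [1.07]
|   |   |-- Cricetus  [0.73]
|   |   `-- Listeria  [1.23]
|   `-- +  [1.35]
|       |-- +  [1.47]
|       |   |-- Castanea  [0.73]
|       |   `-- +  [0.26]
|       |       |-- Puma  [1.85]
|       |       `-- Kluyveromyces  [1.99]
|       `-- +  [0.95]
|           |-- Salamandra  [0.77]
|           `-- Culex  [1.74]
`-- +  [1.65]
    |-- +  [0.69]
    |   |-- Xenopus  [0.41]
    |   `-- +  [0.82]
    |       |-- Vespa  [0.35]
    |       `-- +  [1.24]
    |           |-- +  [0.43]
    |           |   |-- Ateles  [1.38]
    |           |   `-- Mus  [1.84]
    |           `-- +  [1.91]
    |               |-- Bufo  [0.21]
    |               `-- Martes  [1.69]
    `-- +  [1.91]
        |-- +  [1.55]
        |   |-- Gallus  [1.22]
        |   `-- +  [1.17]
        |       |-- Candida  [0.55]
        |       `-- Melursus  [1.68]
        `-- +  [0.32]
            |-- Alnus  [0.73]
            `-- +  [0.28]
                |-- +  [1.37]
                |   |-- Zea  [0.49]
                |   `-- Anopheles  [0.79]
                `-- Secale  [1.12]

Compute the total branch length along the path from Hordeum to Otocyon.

The path runs Hordeum → … → MRCA → … → Otocyon; the MRCA is the node subtending (((Triturus,Hordeum),Lycaon),(Cavia,Otocyon)).
Branch lengths along that path: 0.26 + 0.49 + 1.99 + 1.55 + 1.37 = 5.66.

5.66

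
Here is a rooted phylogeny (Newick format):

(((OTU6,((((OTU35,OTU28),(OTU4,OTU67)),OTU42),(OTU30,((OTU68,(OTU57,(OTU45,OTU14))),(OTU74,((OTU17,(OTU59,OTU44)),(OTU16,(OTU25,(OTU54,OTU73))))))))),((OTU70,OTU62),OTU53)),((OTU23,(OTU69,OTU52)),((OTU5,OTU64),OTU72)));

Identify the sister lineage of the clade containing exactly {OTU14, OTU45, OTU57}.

The clade containing exactly {OTU14, OTU45, OTU57} attaches to the tree at the node subtending (OTU68,(OTU57,(OTU45,OTU14))).
The other lineage descending from that same node — the sister group — is the single tip OTU68.

OTU68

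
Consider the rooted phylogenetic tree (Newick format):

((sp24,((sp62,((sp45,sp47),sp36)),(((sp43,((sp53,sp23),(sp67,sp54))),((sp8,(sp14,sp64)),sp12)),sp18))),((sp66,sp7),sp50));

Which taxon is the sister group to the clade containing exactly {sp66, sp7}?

sp50

The clade containing exactly {sp66, sp7} attaches to the tree at the node subtending ((sp66,sp7),sp50).
The other lineage descending from that same node — the sister group — is the single tip sp50.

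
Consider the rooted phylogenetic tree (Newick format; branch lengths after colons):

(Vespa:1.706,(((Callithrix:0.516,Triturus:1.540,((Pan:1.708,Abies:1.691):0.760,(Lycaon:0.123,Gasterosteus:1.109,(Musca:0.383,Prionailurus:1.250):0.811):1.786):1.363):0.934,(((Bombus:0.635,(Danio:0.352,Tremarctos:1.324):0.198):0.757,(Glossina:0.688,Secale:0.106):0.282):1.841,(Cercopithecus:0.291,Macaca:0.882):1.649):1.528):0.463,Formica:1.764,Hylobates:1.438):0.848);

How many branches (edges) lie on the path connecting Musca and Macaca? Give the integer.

8

The MRCA of Musca and Macaca is the node subtending ((Callithrix,Triturus,((Pan,Abies),(Lycaon,Gasterosteus,(Musca,Prionailurus)))),(((Bombus,(Danio,Tremarctos)),(Glossina,Secale)),(Cercopithecus,Macaca))).
From Musca up to that node: 5 branches. From Macaca up to the same node: 3 branches. Total: 5 + 3 = 8.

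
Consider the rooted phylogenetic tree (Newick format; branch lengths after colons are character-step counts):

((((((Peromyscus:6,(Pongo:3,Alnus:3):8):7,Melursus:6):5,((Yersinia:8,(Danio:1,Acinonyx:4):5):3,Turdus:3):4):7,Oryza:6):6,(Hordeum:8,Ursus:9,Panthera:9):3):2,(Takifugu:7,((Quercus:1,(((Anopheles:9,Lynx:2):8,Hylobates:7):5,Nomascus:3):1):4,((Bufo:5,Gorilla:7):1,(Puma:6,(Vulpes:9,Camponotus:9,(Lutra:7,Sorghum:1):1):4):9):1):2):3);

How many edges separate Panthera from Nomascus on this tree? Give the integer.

8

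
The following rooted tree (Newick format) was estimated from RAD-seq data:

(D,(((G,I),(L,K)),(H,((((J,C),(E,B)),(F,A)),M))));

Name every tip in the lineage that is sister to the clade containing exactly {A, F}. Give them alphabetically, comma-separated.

The clade containing exactly {A, F} attaches to the tree at the node subtending (((J,C),(E,B)),(F,A)).
The other lineage descending from that same node — the sister group — is ((J,C),(E,B)); its 4 tips in alphabetical order are the answer.

B, C, E, J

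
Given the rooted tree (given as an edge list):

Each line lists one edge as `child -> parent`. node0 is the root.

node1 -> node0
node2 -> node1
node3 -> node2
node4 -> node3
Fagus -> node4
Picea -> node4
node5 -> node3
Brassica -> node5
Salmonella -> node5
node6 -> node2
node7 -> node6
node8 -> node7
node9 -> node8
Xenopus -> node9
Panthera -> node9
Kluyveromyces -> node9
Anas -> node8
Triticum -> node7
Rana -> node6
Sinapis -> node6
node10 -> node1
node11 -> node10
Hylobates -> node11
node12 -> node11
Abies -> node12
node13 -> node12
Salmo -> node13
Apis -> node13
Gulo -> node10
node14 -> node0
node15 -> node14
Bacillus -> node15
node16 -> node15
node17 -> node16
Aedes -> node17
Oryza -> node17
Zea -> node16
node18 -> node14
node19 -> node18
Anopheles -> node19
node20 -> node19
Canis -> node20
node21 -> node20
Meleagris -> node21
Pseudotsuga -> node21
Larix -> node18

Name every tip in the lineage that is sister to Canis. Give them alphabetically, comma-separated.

Meleagris, Pseudotsuga

Canis attaches to the tree at the node subtending (Canis,(Meleagris,Pseudotsuga)).
The other lineage descending from that same node — the sister group — is (Meleagris,Pseudotsuga); its 2 tips in alphabetical order are the answer.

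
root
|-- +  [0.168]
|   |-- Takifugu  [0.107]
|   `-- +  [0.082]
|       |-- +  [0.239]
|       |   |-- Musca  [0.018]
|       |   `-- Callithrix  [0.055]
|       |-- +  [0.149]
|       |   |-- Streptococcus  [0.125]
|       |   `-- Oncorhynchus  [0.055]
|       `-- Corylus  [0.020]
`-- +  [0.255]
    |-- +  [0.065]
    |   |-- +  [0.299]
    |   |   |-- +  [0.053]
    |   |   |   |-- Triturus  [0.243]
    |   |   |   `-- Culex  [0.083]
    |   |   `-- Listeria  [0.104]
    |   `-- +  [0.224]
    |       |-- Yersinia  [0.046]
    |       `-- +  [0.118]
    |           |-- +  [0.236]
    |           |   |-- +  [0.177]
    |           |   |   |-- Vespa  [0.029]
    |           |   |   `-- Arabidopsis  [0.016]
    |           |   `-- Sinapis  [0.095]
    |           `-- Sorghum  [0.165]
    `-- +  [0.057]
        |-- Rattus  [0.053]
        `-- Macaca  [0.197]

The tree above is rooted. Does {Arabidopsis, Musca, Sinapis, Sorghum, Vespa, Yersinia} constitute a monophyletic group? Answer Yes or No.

No

The MRCA of the listed taxa is the root, so the smallest clade containing them is the whole tree.
That clade also contains Callithrix, Corylus, Culex, Listeria, Macaca, Oncorhynchus, Rattus, Streptococcus, Takifugu, Triturus, which are not in the proposed group, so the group is not monophyletic.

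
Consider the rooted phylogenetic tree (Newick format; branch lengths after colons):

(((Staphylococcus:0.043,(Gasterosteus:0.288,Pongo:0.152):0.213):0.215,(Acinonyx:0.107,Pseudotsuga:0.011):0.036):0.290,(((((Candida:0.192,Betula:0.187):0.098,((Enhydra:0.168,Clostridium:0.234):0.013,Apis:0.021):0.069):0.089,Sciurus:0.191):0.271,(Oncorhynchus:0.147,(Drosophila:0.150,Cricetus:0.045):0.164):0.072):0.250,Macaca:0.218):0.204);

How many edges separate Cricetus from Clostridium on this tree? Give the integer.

8

The MRCA of Cricetus and Clostridium is the node subtending ((((Candida,Betula),((Enhydra,Clostridium),Apis)),Sciurus),(Oncorhynchus,(Drosophila,Cricetus))).
From Cricetus up to that node: 3 branches. From Clostridium up to the same node: 5 branches. Total: 3 + 5 = 8.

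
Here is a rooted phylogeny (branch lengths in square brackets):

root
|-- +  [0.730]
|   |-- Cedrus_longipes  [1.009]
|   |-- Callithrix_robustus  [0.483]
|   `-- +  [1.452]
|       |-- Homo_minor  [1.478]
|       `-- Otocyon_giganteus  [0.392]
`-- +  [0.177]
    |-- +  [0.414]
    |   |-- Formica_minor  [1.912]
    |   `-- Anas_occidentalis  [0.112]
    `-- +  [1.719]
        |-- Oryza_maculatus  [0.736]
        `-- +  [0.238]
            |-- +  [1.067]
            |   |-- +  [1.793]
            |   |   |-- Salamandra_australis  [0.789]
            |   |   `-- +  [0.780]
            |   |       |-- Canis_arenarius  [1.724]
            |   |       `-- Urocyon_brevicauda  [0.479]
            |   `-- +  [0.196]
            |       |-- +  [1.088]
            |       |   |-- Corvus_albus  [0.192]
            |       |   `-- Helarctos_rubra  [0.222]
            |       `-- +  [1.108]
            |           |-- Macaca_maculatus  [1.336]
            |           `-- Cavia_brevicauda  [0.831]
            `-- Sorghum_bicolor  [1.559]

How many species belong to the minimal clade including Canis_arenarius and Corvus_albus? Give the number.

The MRCA of Canis_arenarius and Corvus_albus is the node subtending ((Salamandra_australis,(Canis_arenarius,Urocyon_brevicauda)),((Corvus_albus,Helarctos_rubra),(Macaca_maculatus,Cavia_brevicauda))).
That clade contains 7 terminal taxa: Canis_arenarius, Cavia_brevicauda, Corvus_albus, Helarctos_rubra, Macaca_maculatus, Salamandra_australis, Urocyon_brevicauda.

7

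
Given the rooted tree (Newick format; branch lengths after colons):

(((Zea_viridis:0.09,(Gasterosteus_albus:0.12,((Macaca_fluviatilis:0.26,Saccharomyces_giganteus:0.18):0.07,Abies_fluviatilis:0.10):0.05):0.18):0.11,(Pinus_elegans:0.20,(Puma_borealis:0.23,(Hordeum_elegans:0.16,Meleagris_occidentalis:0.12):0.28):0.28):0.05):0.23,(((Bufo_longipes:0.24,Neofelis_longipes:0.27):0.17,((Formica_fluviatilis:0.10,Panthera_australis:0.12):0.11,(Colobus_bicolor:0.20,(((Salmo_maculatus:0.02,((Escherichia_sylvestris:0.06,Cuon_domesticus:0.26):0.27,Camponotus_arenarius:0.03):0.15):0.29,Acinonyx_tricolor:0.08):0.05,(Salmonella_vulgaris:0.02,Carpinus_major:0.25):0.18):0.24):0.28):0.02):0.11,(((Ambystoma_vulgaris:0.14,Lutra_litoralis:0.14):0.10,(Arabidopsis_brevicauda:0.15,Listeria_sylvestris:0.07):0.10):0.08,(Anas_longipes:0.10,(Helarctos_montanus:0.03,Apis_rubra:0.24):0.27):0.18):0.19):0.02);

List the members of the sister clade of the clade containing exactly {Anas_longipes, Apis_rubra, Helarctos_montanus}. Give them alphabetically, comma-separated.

The clade containing exactly {Anas_longipes, Apis_rubra, Helarctos_montanus} attaches to the tree at the node subtending (((Ambystoma_vulgaris,Lutra_litoralis),(Arabidopsis_brevicauda,Listeria_sylvestris)),(Anas_longipes,(Helarctos_montanus,Apis_rubra))).
The other lineage descending from that same node — the sister group — is ((Ambystoma_vulgaris,Lutra_litoralis),(Arabidopsis_brevicauda,Listeria_sylvestris)); its 4 tips in alphabetical order are the answer.

Ambystoma_vulgaris, Arabidopsis_brevicauda, Listeria_sylvestris, Lutra_litoralis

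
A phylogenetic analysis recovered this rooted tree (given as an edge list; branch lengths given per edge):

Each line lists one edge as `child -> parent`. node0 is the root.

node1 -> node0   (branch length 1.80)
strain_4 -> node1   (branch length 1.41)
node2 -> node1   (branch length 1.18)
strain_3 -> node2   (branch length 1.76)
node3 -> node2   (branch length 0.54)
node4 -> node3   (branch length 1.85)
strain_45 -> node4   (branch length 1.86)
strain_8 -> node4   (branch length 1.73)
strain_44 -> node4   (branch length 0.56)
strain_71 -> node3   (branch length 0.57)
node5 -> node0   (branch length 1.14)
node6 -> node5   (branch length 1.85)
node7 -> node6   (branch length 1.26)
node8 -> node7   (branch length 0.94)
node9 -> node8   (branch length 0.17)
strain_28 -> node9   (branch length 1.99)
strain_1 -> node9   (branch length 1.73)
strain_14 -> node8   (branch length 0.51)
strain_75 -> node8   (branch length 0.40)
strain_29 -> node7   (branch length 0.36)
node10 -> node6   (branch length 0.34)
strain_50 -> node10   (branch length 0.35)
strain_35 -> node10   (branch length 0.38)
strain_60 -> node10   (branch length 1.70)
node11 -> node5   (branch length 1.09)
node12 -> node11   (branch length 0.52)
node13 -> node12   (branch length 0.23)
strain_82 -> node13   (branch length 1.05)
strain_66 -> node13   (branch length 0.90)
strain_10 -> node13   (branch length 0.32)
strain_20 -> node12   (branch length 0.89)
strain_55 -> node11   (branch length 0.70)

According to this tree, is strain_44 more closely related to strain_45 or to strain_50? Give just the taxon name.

strain_45

The MRCA of strain_44 and strain_45 subtends (strain_45,strain_8,strain_44) (3 taxa).
The MRCA of strain_44 and strain_50 is the root, subtending the entire tree (19 taxa).
The first is nested inside the second, so strain_44 shares a more recent common ancestor with strain_45.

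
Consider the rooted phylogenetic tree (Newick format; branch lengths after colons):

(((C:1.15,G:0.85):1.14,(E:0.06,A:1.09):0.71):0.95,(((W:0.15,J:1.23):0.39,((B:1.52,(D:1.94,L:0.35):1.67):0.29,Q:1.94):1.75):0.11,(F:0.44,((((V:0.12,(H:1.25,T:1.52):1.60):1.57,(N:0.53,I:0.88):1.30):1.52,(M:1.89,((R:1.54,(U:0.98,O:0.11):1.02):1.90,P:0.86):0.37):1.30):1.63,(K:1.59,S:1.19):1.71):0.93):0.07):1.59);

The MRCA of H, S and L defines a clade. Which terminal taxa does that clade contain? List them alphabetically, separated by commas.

Tracing H: it sits inside (H,T).
Tracing S: it sits inside (K,S).
Tracing L: it sits inside (D,L).
The smallest clade enclosing all 3 is (((W,J),((B,(D,L)),Q)),(F,((((V,(H,T)),(N,I)),(M,((R,(U,O)),P))),(K,S)))); the answer is its 19 terminal taxa in alphabetical order.

B, D, F, H, I, J, K, L, M, N, O, P, Q, R, S, T, U, V, W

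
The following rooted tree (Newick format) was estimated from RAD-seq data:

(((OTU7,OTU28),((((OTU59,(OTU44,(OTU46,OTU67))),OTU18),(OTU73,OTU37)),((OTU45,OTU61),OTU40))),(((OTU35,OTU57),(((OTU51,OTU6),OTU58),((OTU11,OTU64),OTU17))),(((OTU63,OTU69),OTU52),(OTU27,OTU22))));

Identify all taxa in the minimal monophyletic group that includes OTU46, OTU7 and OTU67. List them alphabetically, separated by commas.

OTU18, OTU28, OTU37, OTU40, OTU44, OTU45, OTU46, OTU59, OTU61, OTU67, OTU7, OTU73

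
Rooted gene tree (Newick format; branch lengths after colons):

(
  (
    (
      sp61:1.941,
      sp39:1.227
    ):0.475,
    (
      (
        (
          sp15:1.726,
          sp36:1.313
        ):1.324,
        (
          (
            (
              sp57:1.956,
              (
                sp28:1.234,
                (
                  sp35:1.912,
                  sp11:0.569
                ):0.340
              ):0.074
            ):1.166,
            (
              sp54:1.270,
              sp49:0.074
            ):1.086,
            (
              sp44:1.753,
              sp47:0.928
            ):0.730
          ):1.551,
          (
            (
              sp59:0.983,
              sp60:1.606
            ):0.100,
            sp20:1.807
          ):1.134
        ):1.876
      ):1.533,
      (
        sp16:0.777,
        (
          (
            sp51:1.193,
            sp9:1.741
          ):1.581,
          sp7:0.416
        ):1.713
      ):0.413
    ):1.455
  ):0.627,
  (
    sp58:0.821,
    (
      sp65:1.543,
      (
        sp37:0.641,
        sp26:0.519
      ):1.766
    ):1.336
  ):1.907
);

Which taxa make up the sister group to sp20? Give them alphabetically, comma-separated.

sp20 attaches to the tree at the node subtending ((sp59,sp60),sp20).
The other lineage descending from that same node — the sister group — is (sp59,sp60); its 2 tips in alphabetical order are the answer.

sp59, sp60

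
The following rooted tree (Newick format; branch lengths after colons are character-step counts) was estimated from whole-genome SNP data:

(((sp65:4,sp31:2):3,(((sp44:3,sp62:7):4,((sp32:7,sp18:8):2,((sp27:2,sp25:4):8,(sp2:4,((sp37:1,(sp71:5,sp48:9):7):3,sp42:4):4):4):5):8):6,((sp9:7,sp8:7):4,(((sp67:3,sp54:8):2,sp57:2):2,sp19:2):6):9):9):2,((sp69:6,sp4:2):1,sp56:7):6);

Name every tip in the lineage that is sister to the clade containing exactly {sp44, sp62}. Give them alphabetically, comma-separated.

The clade containing exactly {sp44, sp62} attaches to the tree at the node subtending ((sp44,sp62),((sp32,sp18),((sp27,sp25),(sp2,((sp37,(sp71,sp48)),sp42))))).
The other lineage descending from that same node — the sister group — is ((sp32,sp18),((sp27,sp25),(sp2,((sp37,(sp71,sp48)),sp42)))); its 9 tips in alphabetical order are the answer.

sp18, sp2, sp25, sp27, sp32, sp37, sp42, sp48, sp71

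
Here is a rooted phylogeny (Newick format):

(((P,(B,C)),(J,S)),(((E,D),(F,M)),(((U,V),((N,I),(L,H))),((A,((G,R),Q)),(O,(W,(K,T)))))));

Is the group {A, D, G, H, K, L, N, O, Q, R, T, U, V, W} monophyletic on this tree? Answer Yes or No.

No

The MRCA of the listed taxa subtends (((E,D),(F,M)),(((U,V),((N,I),(L,H))),((A,((G,R),Q)),(O,(W,(K,T)))))).
That clade also contains E, F, I, M, which are not in the proposed group, so the group is not monophyletic.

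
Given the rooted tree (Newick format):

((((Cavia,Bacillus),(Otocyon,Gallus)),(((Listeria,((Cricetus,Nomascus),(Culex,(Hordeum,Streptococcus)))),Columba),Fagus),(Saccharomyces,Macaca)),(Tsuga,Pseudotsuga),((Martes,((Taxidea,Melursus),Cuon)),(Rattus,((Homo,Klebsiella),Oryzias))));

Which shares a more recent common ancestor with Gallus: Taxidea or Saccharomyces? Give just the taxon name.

Saccharomyces

The MRCA of Gallus and Saccharomyces subtends (((Cavia,Bacillus),(Otocyon,Gallus)),(((Listeria,((Cricetus,Nomascus),(Culex,(Hordeum,Streptococcus)))),Columba),Fagus),(Saccharomyces,Macaca)) (14 taxa).
The MRCA of Gallus and Taxidea is the root, subtending the entire tree (24 taxa).
The first is nested inside the second, so Gallus shares a more recent common ancestor with Saccharomyces.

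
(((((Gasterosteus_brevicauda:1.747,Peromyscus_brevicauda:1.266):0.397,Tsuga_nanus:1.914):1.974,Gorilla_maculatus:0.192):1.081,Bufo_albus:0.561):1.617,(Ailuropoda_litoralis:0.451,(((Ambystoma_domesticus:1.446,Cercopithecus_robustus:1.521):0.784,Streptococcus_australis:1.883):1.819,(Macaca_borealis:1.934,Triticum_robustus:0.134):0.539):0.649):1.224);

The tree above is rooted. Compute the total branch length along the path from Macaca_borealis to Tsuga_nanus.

10.932

The path runs Macaca_borealis → … → MRCA → … → Tsuga_nanus; the MRCA is the root of the tree.
Branch lengths along that path: 1.934 + 0.539 + 0.649 + 1.224 + 1.617 + 1.081 + 1.974 + 1.914 = 10.932.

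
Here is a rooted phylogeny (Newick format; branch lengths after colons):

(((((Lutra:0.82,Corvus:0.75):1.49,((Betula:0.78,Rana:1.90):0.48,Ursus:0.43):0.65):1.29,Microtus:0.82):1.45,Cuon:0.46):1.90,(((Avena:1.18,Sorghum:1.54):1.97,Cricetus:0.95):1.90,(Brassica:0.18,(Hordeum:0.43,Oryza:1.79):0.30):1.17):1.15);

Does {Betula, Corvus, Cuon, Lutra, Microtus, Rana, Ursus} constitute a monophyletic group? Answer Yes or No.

The most recent common ancestor of these taxa subtends ((((Lutra,Corvus),((Betula,Rana),Ursus)),Microtus),Cuon).
That clade has exactly 7 tips — every listed taxon and nothing else — so the group is monophyletic.

Yes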